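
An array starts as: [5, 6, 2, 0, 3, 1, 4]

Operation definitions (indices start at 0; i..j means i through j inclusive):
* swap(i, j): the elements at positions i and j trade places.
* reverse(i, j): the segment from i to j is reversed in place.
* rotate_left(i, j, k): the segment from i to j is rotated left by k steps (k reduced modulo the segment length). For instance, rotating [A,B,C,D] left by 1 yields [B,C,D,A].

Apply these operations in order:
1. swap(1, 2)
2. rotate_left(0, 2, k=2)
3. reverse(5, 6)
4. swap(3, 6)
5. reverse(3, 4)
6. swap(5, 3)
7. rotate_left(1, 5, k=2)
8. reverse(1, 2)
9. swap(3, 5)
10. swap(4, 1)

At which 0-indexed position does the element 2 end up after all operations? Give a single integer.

Answer: 3

Derivation:
After 1 (swap(1, 2)): [5, 2, 6, 0, 3, 1, 4]
After 2 (rotate_left(0, 2, k=2)): [6, 5, 2, 0, 3, 1, 4]
After 3 (reverse(5, 6)): [6, 5, 2, 0, 3, 4, 1]
After 4 (swap(3, 6)): [6, 5, 2, 1, 3, 4, 0]
After 5 (reverse(3, 4)): [6, 5, 2, 3, 1, 4, 0]
After 6 (swap(5, 3)): [6, 5, 2, 4, 1, 3, 0]
After 7 (rotate_left(1, 5, k=2)): [6, 4, 1, 3, 5, 2, 0]
After 8 (reverse(1, 2)): [6, 1, 4, 3, 5, 2, 0]
After 9 (swap(3, 5)): [6, 1, 4, 2, 5, 3, 0]
After 10 (swap(4, 1)): [6, 5, 4, 2, 1, 3, 0]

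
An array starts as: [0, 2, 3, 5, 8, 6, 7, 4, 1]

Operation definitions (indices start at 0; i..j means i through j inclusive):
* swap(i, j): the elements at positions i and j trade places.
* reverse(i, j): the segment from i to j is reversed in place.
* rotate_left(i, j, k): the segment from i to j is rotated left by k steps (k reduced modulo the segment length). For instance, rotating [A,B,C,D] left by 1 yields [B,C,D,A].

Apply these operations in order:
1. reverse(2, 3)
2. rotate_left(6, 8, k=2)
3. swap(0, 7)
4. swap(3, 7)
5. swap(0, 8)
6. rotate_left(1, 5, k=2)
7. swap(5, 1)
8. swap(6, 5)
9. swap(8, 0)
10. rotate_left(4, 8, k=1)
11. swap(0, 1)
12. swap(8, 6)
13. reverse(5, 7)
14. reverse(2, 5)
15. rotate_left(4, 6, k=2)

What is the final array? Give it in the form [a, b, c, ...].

Answer: [5, 7, 4, 1, 2, 6, 8, 0, 3]

Derivation:
After 1 (reverse(2, 3)): [0, 2, 5, 3, 8, 6, 7, 4, 1]
After 2 (rotate_left(6, 8, k=2)): [0, 2, 5, 3, 8, 6, 1, 7, 4]
After 3 (swap(0, 7)): [7, 2, 5, 3, 8, 6, 1, 0, 4]
After 4 (swap(3, 7)): [7, 2, 5, 0, 8, 6, 1, 3, 4]
After 5 (swap(0, 8)): [4, 2, 5, 0, 8, 6, 1, 3, 7]
After 6 (rotate_left(1, 5, k=2)): [4, 0, 8, 6, 2, 5, 1, 3, 7]
After 7 (swap(5, 1)): [4, 5, 8, 6, 2, 0, 1, 3, 7]
After 8 (swap(6, 5)): [4, 5, 8, 6, 2, 1, 0, 3, 7]
After 9 (swap(8, 0)): [7, 5, 8, 6, 2, 1, 0, 3, 4]
After 10 (rotate_left(4, 8, k=1)): [7, 5, 8, 6, 1, 0, 3, 4, 2]
After 11 (swap(0, 1)): [5, 7, 8, 6, 1, 0, 3, 4, 2]
After 12 (swap(8, 6)): [5, 7, 8, 6, 1, 0, 2, 4, 3]
After 13 (reverse(5, 7)): [5, 7, 8, 6, 1, 4, 2, 0, 3]
After 14 (reverse(2, 5)): [5, 7, 4, 1, 6, 8, 2, 0, 3]
After 15 (rotate_left(4, 6, k=2)): [5, 7, 4, 1, 2, 6, 8, 0, 3]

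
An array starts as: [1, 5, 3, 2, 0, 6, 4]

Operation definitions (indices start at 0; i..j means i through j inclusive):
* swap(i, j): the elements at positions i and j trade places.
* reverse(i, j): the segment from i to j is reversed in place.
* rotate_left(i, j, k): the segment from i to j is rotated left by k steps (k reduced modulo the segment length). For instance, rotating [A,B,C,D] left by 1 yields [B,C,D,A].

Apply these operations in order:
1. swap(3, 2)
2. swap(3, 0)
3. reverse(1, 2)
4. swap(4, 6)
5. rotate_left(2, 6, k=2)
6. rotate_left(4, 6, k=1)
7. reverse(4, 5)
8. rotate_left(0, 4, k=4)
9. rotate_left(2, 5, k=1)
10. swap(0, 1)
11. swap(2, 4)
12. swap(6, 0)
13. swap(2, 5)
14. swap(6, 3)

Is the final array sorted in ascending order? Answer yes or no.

After 1 (swap(3, 2)): [1, 5, 2, 3, 0, 6, 4]
After 2 (swap(3, 0)): [3, 5, 2, 1, 0, 6, 4]
After 3 (reverse(1, 2)): [3, 2, 5, 1, 0, 6, 4]
After 4 (swap(4, 6)): [3, 2, 5, 1, 4, 6, 0]
After 5 (rotate_left(2, 6, k=2)): [3, 2, 4, 6, 0, 5, 1]
After 6 (rotate_left(4, 6, k=1)): [3, 2, 4, 6, 5, 1, 0]
After 7 (reverse(4, 5)): [3, 2, 4, 6, 1, 5, 0]
After 8 (rotate_left(0, 4, k=4)): [1, 3, 2, 4, 6, 5, 0]
After 9 (rotate_left(2, 5, k=1)): [1, 3, 4, 6, 5, 2, 0]
After 10 (swap(0, 1)): [3, 1, 4, 6, 5, 2, 0]
After 11 (swap(2, 4)): [3, 1, 5, 6, 4, 2, 0]
After 12 (swap(6, 0)): [0, 1, 5, 6, 4, 2, 3]
After 13 (swap(2, 5)): [0, 1, 2, 6, 4, 5, 3]
After 14 (swap(6, 3)): [0, 1, 2, 3, 4, 5, 6]

Answer: yes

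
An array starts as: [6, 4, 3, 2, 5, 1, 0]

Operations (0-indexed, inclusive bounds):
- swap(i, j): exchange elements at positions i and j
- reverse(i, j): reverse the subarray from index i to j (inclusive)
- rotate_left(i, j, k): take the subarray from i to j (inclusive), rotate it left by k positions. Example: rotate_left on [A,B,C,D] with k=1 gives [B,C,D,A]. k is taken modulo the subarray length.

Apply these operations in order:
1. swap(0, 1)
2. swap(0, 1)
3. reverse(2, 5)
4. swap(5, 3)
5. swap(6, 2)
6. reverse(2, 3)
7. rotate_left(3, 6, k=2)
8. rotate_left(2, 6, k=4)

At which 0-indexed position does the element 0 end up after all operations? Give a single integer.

After 1 (swap(0, 1)): [4, 6, 3, 2, 5, 1, 0]
After 2 (swap(0, 1)): [6, 4, 3, 2, 5, 1, 0]
After 3 (reverse(2, 5)): [6, 4, 1, 5, 2, 3, 0]
After 4 (swap(5, 3)): [6, 4, 1, 3, 2, 5, 0]
After 5 (swap(6, 2)): [6, 4, 0, 3, 2, 5, 1]
After 6 (reverse(2, 3)): [6, 4, 3, 0, 2, 5, 1]
After 7 (rotate_left(3, 6, k=2)): [6, 4, 3, 5, 1, 0, 2]
After 8 (rotate_left(2, 6, k=4)): [6, 4, 2, 3, 5, 1, 0]

Answer: 6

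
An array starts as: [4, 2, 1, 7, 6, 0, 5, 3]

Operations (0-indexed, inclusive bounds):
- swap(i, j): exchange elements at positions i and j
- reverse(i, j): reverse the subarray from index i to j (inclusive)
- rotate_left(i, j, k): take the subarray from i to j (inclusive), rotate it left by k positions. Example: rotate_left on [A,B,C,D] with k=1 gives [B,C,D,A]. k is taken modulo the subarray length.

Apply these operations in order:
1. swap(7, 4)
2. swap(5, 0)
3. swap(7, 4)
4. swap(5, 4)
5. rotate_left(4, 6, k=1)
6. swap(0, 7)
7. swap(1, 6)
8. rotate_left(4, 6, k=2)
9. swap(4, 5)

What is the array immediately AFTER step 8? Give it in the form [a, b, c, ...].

After 1 (swap(7, 4)): [4, 2, 1, 7, 3, 0, 5, 6]
After 2 (swap(5, 0)): [0, 2, 1, 7, 3, 4, 5, 6]
After 3 (swap(7, 4)): [0, 2, 1, 7, 6, 4, 5, 3]
After 4 (swap(5, 4)): [0, 2, 1, 7, 4, 6, 5, 3]
After 5 (rotate_left(4, 6, k=1)): [0, 2, 1, 7, 6, 5, 4, 3]
After 6 (swap(0, 7)): [3, 2, 1, 7, 6, 5, 4, 0]
After 7 (swap(1, 6)): [3, 4, 1, 7, 6, 5, 2, 0]
After 8 (rotate_left(4, 6, k=2)): [3, 4, 1, 7, 2, 6, 5, 0]

Answer: [3, 4, 1, 7, 2, 6, 5, 0]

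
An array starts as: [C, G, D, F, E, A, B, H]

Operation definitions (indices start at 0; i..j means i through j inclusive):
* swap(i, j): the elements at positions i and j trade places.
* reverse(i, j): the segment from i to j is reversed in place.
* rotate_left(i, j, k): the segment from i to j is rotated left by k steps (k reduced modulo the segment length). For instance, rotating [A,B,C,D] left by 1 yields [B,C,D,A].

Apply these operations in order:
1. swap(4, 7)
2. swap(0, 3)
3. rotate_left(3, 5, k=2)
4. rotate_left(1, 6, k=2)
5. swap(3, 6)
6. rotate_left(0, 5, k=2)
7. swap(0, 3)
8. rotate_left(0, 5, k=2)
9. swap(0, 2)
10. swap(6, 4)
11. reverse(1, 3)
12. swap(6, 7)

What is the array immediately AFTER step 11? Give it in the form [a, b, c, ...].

After 1 (swap(4, 7)): [C, G, D, F, H, A, B, E]
After 2 (swap(0, 3)): [F, G, D, C, H, A, B, E]
After 3 (rotate_left(3, 5, k=2)): [F, G, D, A, C, H, B, E]
After 4 (rotate_left(1, 6, k=2)): [F, A, C, H, B, G, D, E]
After 5 (swap(3, 6)): [F, A, C, D, B, G, H, E]
After 6 (rotate_left(0, 5, k=2)): [C, D, B, G, F, A, H, E]
After 7 (swap(0, 3)): [G, D, B, C, F, A, H, E]
After 8 (rotate_left(0, 5, k=2)): [B, C, F, A, G, D, H, E]
After 9 (swap(0, 2)): [F, C, B, A, G, D, H, E]
After 10 (swap(6, 4)): [F, C, B, A, H, D, G, E]
After 11 (reverse(1, 3)): [F, A, B, C, H, D, G, E]

Answer: [F, A, B, C, H, D, G, E]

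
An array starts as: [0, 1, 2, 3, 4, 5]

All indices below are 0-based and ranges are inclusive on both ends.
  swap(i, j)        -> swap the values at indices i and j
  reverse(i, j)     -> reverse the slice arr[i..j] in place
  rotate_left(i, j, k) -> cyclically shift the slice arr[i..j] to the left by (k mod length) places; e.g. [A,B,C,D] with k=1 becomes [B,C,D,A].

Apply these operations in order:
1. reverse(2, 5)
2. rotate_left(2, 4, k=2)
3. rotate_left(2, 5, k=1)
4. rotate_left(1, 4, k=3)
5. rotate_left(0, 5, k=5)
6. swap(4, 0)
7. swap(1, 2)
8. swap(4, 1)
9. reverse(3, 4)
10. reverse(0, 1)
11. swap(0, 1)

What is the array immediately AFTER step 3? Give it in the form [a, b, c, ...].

After 1 (reverse(2, 5)): [0, 1, 5, 4, 3, 2]
After 2 (rotate_left(2, 4, k=2)): [0, 1, 3, 5, 4, 2]
After 3 (rotate_left(2, 5, k=1)): [0, 1, 5, 4, 2, 3]

Answer: [0, 1, 5, 4, 2, 3]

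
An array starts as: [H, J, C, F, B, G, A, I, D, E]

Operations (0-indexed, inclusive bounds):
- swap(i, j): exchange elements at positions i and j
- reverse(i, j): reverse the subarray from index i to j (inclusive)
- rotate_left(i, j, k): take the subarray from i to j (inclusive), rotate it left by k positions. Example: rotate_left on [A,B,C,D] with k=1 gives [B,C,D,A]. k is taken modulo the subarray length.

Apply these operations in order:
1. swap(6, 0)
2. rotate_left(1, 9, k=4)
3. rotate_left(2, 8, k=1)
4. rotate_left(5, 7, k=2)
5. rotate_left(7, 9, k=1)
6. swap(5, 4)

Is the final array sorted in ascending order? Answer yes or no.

Answer: no

Derivation:
After 1 (swap(6, 0)): [A, J, C, F, B, G, H, I, D, E]
After 2 (rotate_left(1, 9, k=4)): [A, G, H, I, D, E, J, C, F, B]
After 3 (rotate_left(2, 8, k=1)): [A, G, I, D, E, J, C, F, H, B]
After 4 (rotate_left(5, 7, k=2)): [A, G, I, D, E, F, J, C, H, B]
After 5 (rotate_left(7, 9, k=1)): [A, G, I, D, E, F, J, H, B, C]
After 6 (swap(5, 4)): [A, G, I, D, F, E, J, H, B, C]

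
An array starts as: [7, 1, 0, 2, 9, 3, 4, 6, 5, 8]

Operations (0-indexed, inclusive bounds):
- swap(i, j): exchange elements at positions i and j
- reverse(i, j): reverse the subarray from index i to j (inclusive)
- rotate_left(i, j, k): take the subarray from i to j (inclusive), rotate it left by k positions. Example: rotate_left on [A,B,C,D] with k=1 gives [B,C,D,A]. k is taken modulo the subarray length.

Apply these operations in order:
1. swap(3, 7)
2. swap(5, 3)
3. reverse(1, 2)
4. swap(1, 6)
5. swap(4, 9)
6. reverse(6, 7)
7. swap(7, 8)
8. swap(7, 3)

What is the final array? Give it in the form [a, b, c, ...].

Answer: [7, 4, 1, 5, 8, 6, 2, 3, 0, 9]

Derivation:
After 1 (swap(3, 7)): [7, 1, 0, 6, 9, 3, 4, 2, 5, 8]
After 2 (swap(5, 3)): [7, 1, 0, 3, 9, 6, 4, 2, 5, 8]
After 3 (reverse(1, 2)): [7, 0, 1, 3, 9, 6, 4, 2, 5, 8]
After 4 (swap(1, 6)): [7, 4, 1, 3, 9, 6, 0, 2, 5, 8]
After 5 (swap(4, 9)): [7, 4, 1, 3, 8, 6, 0, 2, 5, 9]
After 6 (reverse(6, 7)): [7, 4, 1, 3, 8, 6, 2, 0, 5, 9]
After 7 (swap(7, 8)): [7, 4, 1, 3, 8, 6, 2, 5, 0, 9]
After 8 (swap(7, 3)): [7, 4, 1, 5, 8, 6, 2, 3, 0, 9]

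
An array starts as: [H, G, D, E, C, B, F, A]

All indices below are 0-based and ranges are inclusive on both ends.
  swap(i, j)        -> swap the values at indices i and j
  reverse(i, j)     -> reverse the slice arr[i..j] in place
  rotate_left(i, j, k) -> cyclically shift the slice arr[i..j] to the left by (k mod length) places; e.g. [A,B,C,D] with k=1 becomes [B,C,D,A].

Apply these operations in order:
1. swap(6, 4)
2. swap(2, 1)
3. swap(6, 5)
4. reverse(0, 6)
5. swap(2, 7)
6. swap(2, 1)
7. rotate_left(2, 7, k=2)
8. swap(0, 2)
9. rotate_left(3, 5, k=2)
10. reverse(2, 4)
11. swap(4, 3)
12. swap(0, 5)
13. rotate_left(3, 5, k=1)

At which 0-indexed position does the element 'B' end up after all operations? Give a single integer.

Answer: 5

Derivation:
After 1 (swap(6, 4)): [H, G, D, E, F, B, C, A]
After 2 (swap(2, 1)): [H, D, G, E, F, B, C, A]
After 3 (swap(6, 5)): [H, D, G, E, F, C, B, A]
After 4 (reverse(0, 6)): [B, C, F, E, G, D, H, A]
After 5 (swap(2, 7)): [B, C, A, E, G, D, H, F]
After 6 (swap(2, 1)): [B, A, C, E, G, D, H, F]
After 7 (rotate_left(2, 7, k=2)): [B, A, G, D, H, F, C, E]
After 8 (swap(0, 2)): [G, A, B, D, H, F, C, E]
After 9 (rotate_left(3, 5, k=2)): [G, A, B, F, D, H, C, E]
After 10 (reverse(2, 4)): [G, A, D, F, B, H, C, E]
After 11 (swap(4, 3)): [G, A, D, B, F, H, C, E]
After 12 (swap(0, 5)): [H, A, D, B, F, G, C, E]
After 13 (rotate_left(3, 5, k=1)): [H, A, D, F, G, B, C, E]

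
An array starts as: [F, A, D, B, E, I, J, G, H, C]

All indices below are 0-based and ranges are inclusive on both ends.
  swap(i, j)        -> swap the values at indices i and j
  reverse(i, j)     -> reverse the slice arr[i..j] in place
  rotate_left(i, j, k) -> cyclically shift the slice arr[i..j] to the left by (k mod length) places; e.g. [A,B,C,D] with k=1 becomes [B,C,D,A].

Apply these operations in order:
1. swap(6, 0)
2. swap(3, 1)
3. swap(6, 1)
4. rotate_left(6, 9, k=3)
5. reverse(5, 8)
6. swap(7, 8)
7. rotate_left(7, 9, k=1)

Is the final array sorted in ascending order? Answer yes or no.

Answer: no

Derivation:
After 1 (swap(6, 0)): [J, A, D, B, E, I, F, G, H, C]
After 2 (swap(3, 1)): [J, B, D, A, E, I, F, G, H, C]
After 3 (swap(6, 1)): [J, F, D, A, E, I, B, G, H, C]
After 4 (rotate_left(6, 9, k=3)): [J, F, D, A, E, I, C, B, G, H]
After 5 (reverse(5, 8)): [J, F, D, A, E, G, B, C, I, H]
After 6 (swap(7, 8)): [J, F, D, A, E, G, B, I, C, H]
After 7 (rotate_left(7, 9, k=1)): [J, F, D, A, E, G, B, C, H, I]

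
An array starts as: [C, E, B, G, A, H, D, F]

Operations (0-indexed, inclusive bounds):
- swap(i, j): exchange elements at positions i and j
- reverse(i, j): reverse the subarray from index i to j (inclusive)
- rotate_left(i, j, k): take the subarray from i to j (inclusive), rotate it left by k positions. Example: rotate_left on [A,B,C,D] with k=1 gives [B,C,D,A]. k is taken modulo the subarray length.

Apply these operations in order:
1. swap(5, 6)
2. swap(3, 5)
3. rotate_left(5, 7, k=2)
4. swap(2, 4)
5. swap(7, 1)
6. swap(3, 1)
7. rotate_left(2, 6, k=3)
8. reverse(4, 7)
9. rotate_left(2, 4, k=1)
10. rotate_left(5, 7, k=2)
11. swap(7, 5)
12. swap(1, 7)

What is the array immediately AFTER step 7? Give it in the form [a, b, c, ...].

Answer: [C, D, F, G, A, H, B, E]

Derivation:
After 1 (swap(5, 6)): [C, E, B, G, A, D, H, F]
After 2 (swap(3, 5)): [C, E, B, D, A, G, H, F]
After 3 (rotate_left(5, 7, k=2)): [C, E, B, D, A, F, G, H]
After 4 (swap(2, 4)): [C, E, A, D, B, F, G, H]
After 5 (swap(7, 1)): [C, H, A, D, B, F, G, E]
After 6 (swap(3, 1)): [C, D, A, H, B, F, G, E]
After 7 (rotate_left(2, 6, k=3)): [C, D, F, G, A, H, B, E]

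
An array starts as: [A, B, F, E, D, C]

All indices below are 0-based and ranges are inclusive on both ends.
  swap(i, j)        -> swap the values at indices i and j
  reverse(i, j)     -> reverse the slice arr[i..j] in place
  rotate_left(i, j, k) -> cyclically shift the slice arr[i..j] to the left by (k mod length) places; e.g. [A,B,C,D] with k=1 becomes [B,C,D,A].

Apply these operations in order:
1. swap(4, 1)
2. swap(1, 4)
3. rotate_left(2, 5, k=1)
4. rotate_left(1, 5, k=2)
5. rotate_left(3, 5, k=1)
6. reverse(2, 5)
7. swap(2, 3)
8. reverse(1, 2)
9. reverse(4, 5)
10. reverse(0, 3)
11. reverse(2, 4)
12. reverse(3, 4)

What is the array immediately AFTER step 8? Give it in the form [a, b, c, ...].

Answer: [A, E, D, F, B, C]

Derivation:
After 1 (swap(4, 1)): [A, D, F, E, B, C]
After 2 (swap(1, 4)): [A, B, F, E, D, C]
After 3 (rotate_left(2, 5, k=1)): [A, B, E, D, C, F]
After 4 (rotate_left(1, 5, k=2)): [A, D, C, F, B, E]
After 5 (rotate_left(3, 5, k=1)): [A, D, C, B, E, F]
After 6 (reverse(2, 5)): [A, D, F, E, B, C]
After 7 (swap(2, 3)): [A, D, E, F, B, C]
After 8 (reverse(1, 2)): [A, E, D, F, B, C]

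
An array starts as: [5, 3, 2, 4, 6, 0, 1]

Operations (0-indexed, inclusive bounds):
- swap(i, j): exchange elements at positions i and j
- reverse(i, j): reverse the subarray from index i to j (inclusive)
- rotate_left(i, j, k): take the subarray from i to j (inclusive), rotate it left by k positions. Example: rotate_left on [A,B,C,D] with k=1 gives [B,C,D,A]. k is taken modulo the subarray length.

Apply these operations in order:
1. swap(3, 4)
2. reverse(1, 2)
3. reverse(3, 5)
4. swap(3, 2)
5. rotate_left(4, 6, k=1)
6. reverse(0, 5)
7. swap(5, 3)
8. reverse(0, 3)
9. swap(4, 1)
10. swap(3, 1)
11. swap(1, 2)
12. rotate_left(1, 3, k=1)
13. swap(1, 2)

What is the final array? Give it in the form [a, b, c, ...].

Answer: [5, 2, 1, 6, 3, 0, 4]

Derivation:
After 1 (swap(3, 4)): [5, 3, 2, 6, 4, 0, 1]
After 2 (reverse(1, 2)): [5, 2, 3, 6, 4, 0, 1]
After 3 (reverse(3, 5)): [5, 2, 3, 0, 4, 6, 1]
After 4 (swap(3, 2)): [5, 2, 0, 3, 4, 6, 1]
After 5 (rotate_left(4, 6, k=1)): [5, 2, 0, 3, 6, 1, 4]
After 6 (reverse(0, 5)): [1, 6, 3, 0, 2, 5, 4]
After 7 (swap(5, 3)): [1, 6, 3, 5, 2, 0, 4]
After 8 (reverse(0, 3)): [5, 3, 6, 1, 2, 0, 4]
After 9 (swap(4, 1)): [5, 2, 6, 1, 3, 0, 4]
After 10 (swap(3, 1)): [5, 1, 6, 2, 3, 0, 4]
After 11 (swap(1, 2)): [5, 6, 1, 2, 3, 0, 4]
After 12 (rotate_left(1, 3, k=1)): [5, 1, 2, 6, 3, 0, 4]
After 13 (swap(1, 2)): [5, 2, 1, 6, 3, 0, 4]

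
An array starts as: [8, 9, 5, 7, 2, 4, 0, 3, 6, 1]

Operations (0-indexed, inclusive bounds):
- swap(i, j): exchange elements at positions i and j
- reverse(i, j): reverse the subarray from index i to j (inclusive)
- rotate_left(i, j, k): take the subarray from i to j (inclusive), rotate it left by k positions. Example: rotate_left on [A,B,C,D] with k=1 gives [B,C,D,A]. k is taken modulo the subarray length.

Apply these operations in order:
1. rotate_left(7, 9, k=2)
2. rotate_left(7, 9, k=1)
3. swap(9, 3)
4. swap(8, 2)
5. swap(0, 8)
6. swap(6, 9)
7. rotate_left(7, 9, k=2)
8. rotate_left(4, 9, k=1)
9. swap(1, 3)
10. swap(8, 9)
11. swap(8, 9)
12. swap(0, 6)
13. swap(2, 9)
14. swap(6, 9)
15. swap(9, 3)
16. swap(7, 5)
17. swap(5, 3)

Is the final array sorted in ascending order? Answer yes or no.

After 1 (rotate_left(7, 9, k=2)): [8, 9, 5, 7, 2, 4, 0, 1, 3, 6]
After 2 (rotate_left(7, 9, k=1)): [8, 9, 5, 7, 2, 4, 0, 3, 6, 1]
After 3 (swap(9, 3)): [8, 9, 5, 1, 2, 4, 0, 3, 6, 7]
After 4 (swap(8, 2)): [8, 9, 6, 1, 2, 4, 0, 3, 5, 7]
After 5 (swap(0, 8)): [5, 9, 6, 1, 2, 4, 0, 3, 8, 7]
After 6 (swap(6, 9)): [5, 9, 6, 1, 2, 4, 7, 3, 8, 0]
After 7 (rotate_left(7, 9, k=2)): [5, 9, 6, 1, 2, 4, 7, 0, 3, 8]
After 8 (rotate_left(4, 9, k=1)): [5, 9, 6, 1, 4, 7, 0, 3, 8, 2]
After 9 (swap(1, 3)): [5, 1, 6, 9, 4, 7, 0, 3, 8, 2]
After 10 (swap(8, 9)): [5, 1, 6, 9, 4, 7, 0, 3, 2, 8]
After 11 (swap(8, 9)): [5, 1, 6, 9, 4, 7, 0, 3, 8, 2]
After 12 (swap(0, 6)): [0, 1, 6, 9, 4, 7, 5, 3, 8, 2]
After 13 (swap(2, 9)): [0, 1, 2, 9, 4, 7, 5, 3, 8, 6]
After 14 (swap(6, 9)): [0, 1, 2, 9, 4, 7, 6, 3, 8, 5]
After 15 (swap(9, 3)): [0, 1, 2, 5, 4, 7, 6, 3, 8, 9]
After 16 (swap(7, 5)): [0, 1, 2, 5, 4, 3, 6, 7, 8, 9]
After 17 (swap(5, 3)): [0, 1, 2, 3, 4, 5, 6, 7, 8, 9]

Answer: yes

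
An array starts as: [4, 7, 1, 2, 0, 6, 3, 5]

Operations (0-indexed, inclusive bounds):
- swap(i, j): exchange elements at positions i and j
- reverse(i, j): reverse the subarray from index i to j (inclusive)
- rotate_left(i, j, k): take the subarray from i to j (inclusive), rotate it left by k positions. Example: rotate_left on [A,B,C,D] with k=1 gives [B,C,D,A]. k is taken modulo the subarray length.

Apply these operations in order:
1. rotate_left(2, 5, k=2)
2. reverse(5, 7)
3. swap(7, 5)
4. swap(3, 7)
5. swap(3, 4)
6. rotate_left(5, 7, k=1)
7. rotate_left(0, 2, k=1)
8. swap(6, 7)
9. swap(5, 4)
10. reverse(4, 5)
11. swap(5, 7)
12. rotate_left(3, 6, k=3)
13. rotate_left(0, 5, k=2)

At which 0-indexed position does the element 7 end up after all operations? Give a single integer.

After 1 (rotate_left(2, 5, k=2)): [4, 7, 0, 6, 1, 2, 3, 5]
After 2 (reverse(5, 7)): [4, 7, 0, 6, 1, 5, 3, 2]
After 3 (swap(7, 5)): [4, 7, 0, 6, 1, 2, 3, 5]
After 4 (swap(3, 7)): [4, 7, 0, 5, 1, 2, 3, 6]
After 5 (swap(3, 4)): [4, 7, 0, 1, 5, 2, 3, 6]
After 6 (rotate_left(5, 7, k=1)): [4, 7, 0, 1, 5, 3, 6, 2]
After 7 (rotate_left(0, 2, k=1)): [7, 0, 4, 1, 5, 3, 6, 2]
After 8 (swap(6, 7)): [7, 0, 4, 1, 5, 3, 2, 6]
After 9 (swap(5, 4)): [7, 0, 4, 1, 3, 5, 2, 6]
After 10 (reverse(4, 5)): [7, 0, 4, 1, 5, 3, 2, 6]
After 11 (swap(5, 7)): [7, 0, 4, 1, 5, 6, 2, 3]
After 12 (rotate_left(3, 6, k=3)): [7, 0, 4, 2, 1, 5, 6, 3]
After 13 (rotate_left(0, 5, k=2)): [4, 2, 1, 5, 7, 0, 6, 3]

Answer: 4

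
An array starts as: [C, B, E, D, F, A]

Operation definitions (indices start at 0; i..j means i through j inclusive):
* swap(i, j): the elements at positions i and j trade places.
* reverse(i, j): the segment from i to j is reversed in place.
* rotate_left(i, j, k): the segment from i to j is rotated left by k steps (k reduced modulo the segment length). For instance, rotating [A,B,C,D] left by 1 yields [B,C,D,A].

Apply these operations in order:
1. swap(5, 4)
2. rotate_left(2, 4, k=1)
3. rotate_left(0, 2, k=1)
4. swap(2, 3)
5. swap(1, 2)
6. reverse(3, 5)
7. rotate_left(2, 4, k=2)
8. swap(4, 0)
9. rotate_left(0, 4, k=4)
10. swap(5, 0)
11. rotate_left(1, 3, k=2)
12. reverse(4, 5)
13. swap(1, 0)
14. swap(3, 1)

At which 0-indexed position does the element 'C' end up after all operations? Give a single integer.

Answer: 3

Derivation:
After 1 (swap(5, 4)): [C, B, E, D, A, F]
After 2 (rotate_left(2, 4, k=1)): [C, B, D, A, E, F]
After 3 (rotate_left(0, 2, k=1)): [B, D, C, A, E, F]
After 4 (swap(2, 3)): [B, D, A, C, E, F]
After 5 (swap(1, 2)): [B, A, D, C, E, F]
After 6 (reverse(3, 5)): [B, A, D, F, E, C]
After 7 (rotate_left(2, 4, k=2)): [B, A, E, D, F, C]
After 8 (swap(4, 0)): [F, A, E, D, B, C]
After 9 (rotate_left(0, 4, k=4)): [B, F, A, E, D, C]
After 10 (swap(5, 0)): [C, F, A, E, D, B]
After 11 (rotate_left(1, 3, k=2)): [C, E, F, A, D, B]
After 12 (reverse(4, 5)): [C, E, F, A, B, D]
After 13 (swap(1, 0)): [E, C, F, A, B, D]
After 14 (swap(3, 1)): [E, A, F, C, B, D]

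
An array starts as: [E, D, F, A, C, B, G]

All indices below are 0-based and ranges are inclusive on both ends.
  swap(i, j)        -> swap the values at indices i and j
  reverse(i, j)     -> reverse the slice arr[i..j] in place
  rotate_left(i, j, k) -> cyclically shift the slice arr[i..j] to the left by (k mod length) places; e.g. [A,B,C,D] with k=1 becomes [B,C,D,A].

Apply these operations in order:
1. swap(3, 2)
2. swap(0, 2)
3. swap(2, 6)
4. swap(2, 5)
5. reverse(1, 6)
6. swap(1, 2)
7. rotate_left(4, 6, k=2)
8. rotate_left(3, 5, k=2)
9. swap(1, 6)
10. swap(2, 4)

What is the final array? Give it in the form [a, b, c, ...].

Answer: [A, B, C, F, E, D, G]

Derivation:
After 1 (swap(3, 2)): [E, D, A, F, C, B, G]
After 2 (swap(0, 2)): [A, D, E, F, C, B, G]
After 3 (swap(2, 6)): [A, D, G, F, C, B, E]
After 4 (swap(2, 5)): [A, D, B, F, C, G, E]
After 5 (reverse(1, 6)): [A, E, G, C, F, B, D]
After 6 (swap(1, 2)): [A, G, E, C, F, B, D]
After 7 (rotate_left(4, 6, k=2)): [A, G, E, C, D, F, B]
After 8 (rotate_left(3, 5, k=2)): [A, G, E, F, C, D, B]
After 9 (swap(1, 6)): [A, B, E, F, C, D, G]
After 10 (swap(2, 4)): [A, B, C, F, E, D, G]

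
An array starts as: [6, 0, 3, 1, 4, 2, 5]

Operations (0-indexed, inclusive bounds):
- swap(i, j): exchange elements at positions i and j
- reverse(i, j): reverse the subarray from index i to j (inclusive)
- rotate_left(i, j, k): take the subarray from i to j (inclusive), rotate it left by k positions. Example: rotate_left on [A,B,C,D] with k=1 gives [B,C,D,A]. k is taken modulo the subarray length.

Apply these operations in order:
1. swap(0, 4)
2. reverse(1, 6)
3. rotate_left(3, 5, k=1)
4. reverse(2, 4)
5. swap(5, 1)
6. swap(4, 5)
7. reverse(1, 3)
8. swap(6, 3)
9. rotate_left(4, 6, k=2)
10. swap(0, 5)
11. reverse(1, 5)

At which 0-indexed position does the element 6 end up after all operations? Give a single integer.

After 1 (swap(0, 4)): [4, 0, 3, 1, 6, 2, 5]
After 2 (reverse(1, 6)): [4, 5, 2, 6, 1, 3, 0]
After 3 (rotate_left(3, 5, k=1)): [4, 5, 2, 1, 3, 6, 0]
After 4 (reverse(2, 4)): [4, 5, 3, 1, 2, 6, 0]
After 5 (swap(5, 1)): [4, 6, 3, 1, 2, 5, 0]
After 6 (swap(4, 5)): [4, 6, 3, 1, 5, 2, 0]
After 7 (reverse(1, 3)): [4, 1, 3, 6, 5, 2, 0]
After 8 (swap(6, 3)): [4, 1, 3, 0, 5, 2, 6]
After 9 (rotate_left(4, 6, k=2)): [4, 1, 3, 0, 6, 5, 2]
After 10 (swap(0, 5)): [5, 1, 3, 0, 6, 4, 2]
After 11 (reverse(1, 5)): [5, 4, 6, 0, 3, 1, 2]

Answer: 2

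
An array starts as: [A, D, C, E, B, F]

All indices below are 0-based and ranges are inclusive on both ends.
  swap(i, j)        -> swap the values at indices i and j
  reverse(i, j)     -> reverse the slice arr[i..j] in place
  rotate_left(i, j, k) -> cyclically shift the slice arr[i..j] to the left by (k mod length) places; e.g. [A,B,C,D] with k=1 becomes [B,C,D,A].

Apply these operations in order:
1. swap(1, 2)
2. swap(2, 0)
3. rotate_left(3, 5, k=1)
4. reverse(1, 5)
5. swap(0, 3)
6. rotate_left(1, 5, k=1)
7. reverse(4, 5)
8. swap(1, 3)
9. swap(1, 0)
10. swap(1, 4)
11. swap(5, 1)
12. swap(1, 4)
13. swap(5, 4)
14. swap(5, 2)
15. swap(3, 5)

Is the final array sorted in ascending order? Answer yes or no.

Answer: yes

Derivation:
After 1 (swap(1, 2)): [A, C, D, E, B, F]
After 2 (swap(2, 0)): [D, C, A, E, B, F]
After 3 (rotate_left(3, 5, k=1)): [D, C, A, B, F, E]
After 4 (reverse(1, 5)): [D, E, F, B, A, C]
After 5 (swap(0, 3)): [B, E, F, D, A, C]
After 6 (rotate_left(1, 5, k=1)): [B, F, D, A, C, E]
After 7 (reverse(4, 5)): [B, F, D, A, E, C]
After 8 (swap(1, 3)): [B, A, D, F, E, C]
After 9 (swap(1, 0)): [A, B, D, F, E, C]
After 10 (swap(1, 4)): [A, E, D, F, B, C]
After 11 (swap(5, 1)): [A, C, D, F, B, E]
After 12 (swap(1, 4)): [A, B, D, F, C, E]
After 13 (swap(5, 4)): [A, B, D, F, E, C]
After 14 (swap(5, 2)): [A, B, C, F, E, D]
After 15 (swap(3, 5)): [A, B, C, D, E, F]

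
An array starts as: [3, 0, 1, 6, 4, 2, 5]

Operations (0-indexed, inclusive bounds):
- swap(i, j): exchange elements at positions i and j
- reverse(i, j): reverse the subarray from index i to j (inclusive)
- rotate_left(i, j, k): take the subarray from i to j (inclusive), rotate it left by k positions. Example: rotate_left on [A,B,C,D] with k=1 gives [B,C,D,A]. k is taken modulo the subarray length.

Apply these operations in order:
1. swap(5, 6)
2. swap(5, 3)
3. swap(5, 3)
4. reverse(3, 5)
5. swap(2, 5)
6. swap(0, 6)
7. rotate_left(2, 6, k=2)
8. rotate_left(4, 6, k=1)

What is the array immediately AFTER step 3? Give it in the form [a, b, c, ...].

Answer: [3, 0, 1, 6, 4, 5, 2]

Derivation:
After 1 (swap(5, 6)): [3, 0, 1, 6, 4, 5, 2]
After 2 (swap(5, 3)): [3, 0, 1, 5, 4, 6, 2]
After 3 (swap(5, 3)): [3, 0, 1, 6, 4, 5, 2]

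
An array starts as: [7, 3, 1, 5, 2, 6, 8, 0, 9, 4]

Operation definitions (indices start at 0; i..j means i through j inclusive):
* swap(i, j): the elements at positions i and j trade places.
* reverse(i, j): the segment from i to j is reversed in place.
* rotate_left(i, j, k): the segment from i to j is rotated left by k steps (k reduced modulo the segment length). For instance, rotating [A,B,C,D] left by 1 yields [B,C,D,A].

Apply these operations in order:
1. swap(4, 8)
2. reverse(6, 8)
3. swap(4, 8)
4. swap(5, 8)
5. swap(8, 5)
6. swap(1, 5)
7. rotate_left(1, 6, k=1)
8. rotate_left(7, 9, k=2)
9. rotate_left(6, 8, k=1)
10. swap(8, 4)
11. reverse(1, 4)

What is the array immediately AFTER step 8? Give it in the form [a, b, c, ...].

After 1 (swap(4, 8)): [7, 3, 1, 5, 9, 6, 8, 0, 2, 4]
After 2 (reverse(6, 8)): [7, 3, 1, 5, 9, 6, 2, 0, 8, 4]
After 3 (swap(4, 8)): [7, 3, 1, 5, 8, 6, 2, 0, 9, 4]
After 4 (swap(5, 8)): [7, 3, 1, 5, 8, 9, 2, 0, 6, 4]
After 5 (swap(8, 5)): [7, 3, 1, 5, 8, 6, 2, 0, 9, 4]
After 6 (swap(1, 5)): [7, 6, 1, 5, 8, 3, 2, 0, 9, 4]
After 7 (rotate_left(1, 6, k=1)): [7, 1, 5, 8, 3, 2, 6, 0, 9, 4]
After 8 (rotate_left(7, 9, k=2)): [7, 1, 5, 8, 3, 2, 6, 4, 0, 9]

Answer: [7, 1, 5, 8, 3, 2, 6, 4, 0, 9]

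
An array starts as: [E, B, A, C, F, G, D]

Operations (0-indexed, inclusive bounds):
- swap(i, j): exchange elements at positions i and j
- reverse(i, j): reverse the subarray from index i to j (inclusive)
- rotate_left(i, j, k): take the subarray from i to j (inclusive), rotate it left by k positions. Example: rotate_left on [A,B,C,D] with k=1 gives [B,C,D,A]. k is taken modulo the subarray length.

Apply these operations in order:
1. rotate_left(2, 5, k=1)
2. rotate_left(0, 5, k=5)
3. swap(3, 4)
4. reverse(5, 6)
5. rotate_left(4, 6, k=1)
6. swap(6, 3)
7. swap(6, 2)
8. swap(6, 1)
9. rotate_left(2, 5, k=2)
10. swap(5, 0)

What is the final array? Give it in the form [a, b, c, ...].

After 1 (rotate_left(2, 5, k=1)): [E, B, C, F, G, A, D]
After 2 (rotate_left(0, 5, k=5)): [A, E, B, C, F, G, D]
After 3 (swap(3, 4)): [A, E, B, F, C, G, D]
After 4 (reverse(5, 6)): [A, E, B, F, C, D, G]
After 5 (rotate_left(4, 6, k=1)): [A, E, B, F, D, G, C]
After 6 (swap(6, 3)): [A, E, B, C, D, G, F]
After 7 (swap(6, 2)): [A, E, F, C, D, G, B]
After 8 (swap(6, 1)): [A, B, F, C, D, G, E]
After 9 (rotate_left(2, 5, k=2)): [A, B, D, G, F, C, E]
After 10 (swap(5, 0)): [C, B, D, G, F, A, E]

Answer: [C, B, D, G, F, A, E]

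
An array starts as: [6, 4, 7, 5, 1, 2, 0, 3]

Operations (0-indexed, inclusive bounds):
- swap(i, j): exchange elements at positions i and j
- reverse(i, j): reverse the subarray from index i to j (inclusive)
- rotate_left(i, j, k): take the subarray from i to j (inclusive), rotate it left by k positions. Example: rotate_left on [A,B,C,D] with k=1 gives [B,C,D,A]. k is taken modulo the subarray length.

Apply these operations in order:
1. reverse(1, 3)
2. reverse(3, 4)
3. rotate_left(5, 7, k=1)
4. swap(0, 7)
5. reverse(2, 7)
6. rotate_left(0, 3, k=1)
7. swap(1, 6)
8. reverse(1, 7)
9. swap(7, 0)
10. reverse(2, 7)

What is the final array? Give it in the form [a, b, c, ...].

After 1 (reverse(1, 3)): [6, 5, 7, 4, 1, 2, 0, 3]
After 2 (reverse(3, 4)): [6, 5, 7, 1, 4, 2, 0, 3]
After 3 (rotate_left(5, 7, k=1)): [6, 5, 7, 1, 4, 0, 3, 2]
After 4 (swap(0, 7)): [2, 5, 7, 1, 4, 0, 3, 6]
After 5 (reverse(2, 7)): [2, 5, 6, 3, 0, 4, 1, 7]
After 6 (rotate_left(0, 3, k=1)): [5, 6, 3, 2, 0, 4, 1, 7]
After 7 (swap(1, 6)): [5, 1, 3, 2, 0, 4, 6, 7]
After 8 (reverse(1, 7)): [5, 7, 6, 4, 0, 2, 3, 1]
After 9 (swap(7, 0)): [1, 7, 6, 4, 0, 2, 3, 5]
After 10 (reverse(2, 7)): [1, 7, 5, 3, 2, 0, 4, 6]

Answer: [1, 7, 5, 3, 2, 0, 4, 6]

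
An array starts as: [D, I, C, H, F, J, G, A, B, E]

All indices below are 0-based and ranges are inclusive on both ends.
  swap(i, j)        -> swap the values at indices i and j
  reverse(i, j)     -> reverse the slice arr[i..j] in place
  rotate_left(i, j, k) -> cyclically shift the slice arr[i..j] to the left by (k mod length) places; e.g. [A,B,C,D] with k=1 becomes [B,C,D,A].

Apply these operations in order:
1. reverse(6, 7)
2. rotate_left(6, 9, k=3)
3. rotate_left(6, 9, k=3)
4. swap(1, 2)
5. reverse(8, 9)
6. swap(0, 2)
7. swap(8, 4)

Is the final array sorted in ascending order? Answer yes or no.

After 1 (reverse(6, 7)): [D, I, C, H, F, J, A, G, B, E]
After 2 (rotate_left(6, 9, k=3)): [D, I, C, H, F, J, E, A, G, B]
After 3 (rotate_left(6, 9, k=3)): [D, I, C, H, F, J, B, E, A, G]
After 4 (swap(1, 2)): [D, C, I, H, F, J, B, E, A, G]
After 5 (reverse(8, 9)): [D, C, I, H, F, J, B, E, G, A]
After 6 (swap(0, 2)): [I, C, D, H, F, J, B, E, G, A]
After 7 (swap(8, 4)): [I, C, D, H, G, J, B, E, F, A]

Answer: no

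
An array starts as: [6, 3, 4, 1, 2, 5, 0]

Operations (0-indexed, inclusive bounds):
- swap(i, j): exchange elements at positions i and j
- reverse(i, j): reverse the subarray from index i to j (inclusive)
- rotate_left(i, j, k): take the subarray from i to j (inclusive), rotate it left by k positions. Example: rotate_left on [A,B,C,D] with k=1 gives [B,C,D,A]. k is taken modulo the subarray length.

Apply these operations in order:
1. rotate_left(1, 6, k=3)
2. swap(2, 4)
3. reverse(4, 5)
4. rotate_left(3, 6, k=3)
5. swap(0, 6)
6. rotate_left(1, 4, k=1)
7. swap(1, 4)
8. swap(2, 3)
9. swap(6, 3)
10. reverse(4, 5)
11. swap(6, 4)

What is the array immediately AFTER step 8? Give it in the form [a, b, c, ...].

After 1 (rotate_left(1, 6, k=3)): [6, 2, 5, 0, 3, 4, 1]
After 2 (swap(2, 4)): [6, 2, 3, 0, 5, 4, 1]
After 3 (reverse(4, 5)): [6, 2, 3, 0, 4, 5, 1]
After 4 (rotate_left(3, 6, k=3)): [6, 2, 3, 1, 0, 4, 5]
After 5 (swap(0, 6)): [5, 2, 3, 1, 0, 4, 6]
After 6 (rotate_left(1, 4, k=1)): [5, 3, 1, 0, 2, 4, 6]
After 7 (swap(1, 4)): [5, 2, 1, 0, 3, 4, 6]
After 8 (swap(2, 3)): [5, 2, 0, 1, 3, 4, 6]

Answer: [5, 2, 0, 1, 3, 4, 6]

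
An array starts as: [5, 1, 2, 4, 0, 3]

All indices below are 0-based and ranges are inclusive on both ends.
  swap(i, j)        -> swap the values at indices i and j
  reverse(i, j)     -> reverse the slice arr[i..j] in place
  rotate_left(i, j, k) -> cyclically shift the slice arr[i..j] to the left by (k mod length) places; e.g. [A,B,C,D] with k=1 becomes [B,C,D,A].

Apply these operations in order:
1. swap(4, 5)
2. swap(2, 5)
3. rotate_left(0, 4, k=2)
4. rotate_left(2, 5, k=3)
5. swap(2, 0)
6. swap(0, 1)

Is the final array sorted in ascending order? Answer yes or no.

Answer: no

Derivation:
After 1 (swap(4, 5)): [5, 1, 2, 4, 3, 0]
After 2 (swap(2, 5)): [5, 1, 0, 4, 3, 2]
After 3 (rotate_left(0, 4, k=2)): [0, 4, 3, 5, 1, 2]
After 4 (rotate_left(2, 5, k=3)): [0, 4, 2, 3, 5, 1]
After 5 (swap(2, 0)): [2, 4, 0, 3, 5, 1]
After 6 (swap(0, 1)): [4, 2, 0, 3, 5, 1]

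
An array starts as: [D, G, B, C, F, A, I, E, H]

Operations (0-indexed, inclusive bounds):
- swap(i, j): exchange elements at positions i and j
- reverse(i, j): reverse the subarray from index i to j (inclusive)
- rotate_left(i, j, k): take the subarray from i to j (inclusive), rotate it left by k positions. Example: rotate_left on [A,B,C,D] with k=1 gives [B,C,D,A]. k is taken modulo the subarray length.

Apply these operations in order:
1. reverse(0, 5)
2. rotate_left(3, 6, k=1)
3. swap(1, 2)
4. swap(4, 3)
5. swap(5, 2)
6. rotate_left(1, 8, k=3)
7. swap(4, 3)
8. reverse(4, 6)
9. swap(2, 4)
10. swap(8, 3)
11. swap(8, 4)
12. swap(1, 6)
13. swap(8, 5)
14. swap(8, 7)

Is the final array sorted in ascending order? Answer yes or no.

Answer: yes

Derivation:
After 1 (reverse(0, 5)): [A, F, C, B, G, D, I, E, H]
After 2 (rotate_left(3, 6, k=1)): [A, F, C, G, D, I, B, E, H]
After 3 (swap(1, 2)): [A, C, F, G, D, I, B, E, H]
After 4 (swap(4, 3)): [A, C, F, D, G, I, B, E, H]
After 5 (swap(5, 2)): [A, C, I, D, G, F, B, E, H]
After 6 (rotate_left(1, 8, k=3)): [A, G, F, B, E, H, C, I, D]
After 7 (swap(4, 3)): [A, G, F, E, B, H, C, I, D]
After 8 (reverse(4, 6)): [A, G, F, E, C, H, B, I, D]
After 9 (swap(2, 4)): [A, G, C, E, F, H, B, I, D]
After 10 (swap(8, 3)): [A, G, C, D, F, H, B, I, E]
After 11 (swap(8, 4)): [A, G, C, D, E, H, B, I, F]
After 12 (swap(1, 6)): [A, B, C, D, E, H, G, I, F]
After 13 (swap(8, 5)): [A, B, C, D, E, F, G, I, H]
After 14 (swap(8, 7)): [A, B, C, D, E, F, G, H, I]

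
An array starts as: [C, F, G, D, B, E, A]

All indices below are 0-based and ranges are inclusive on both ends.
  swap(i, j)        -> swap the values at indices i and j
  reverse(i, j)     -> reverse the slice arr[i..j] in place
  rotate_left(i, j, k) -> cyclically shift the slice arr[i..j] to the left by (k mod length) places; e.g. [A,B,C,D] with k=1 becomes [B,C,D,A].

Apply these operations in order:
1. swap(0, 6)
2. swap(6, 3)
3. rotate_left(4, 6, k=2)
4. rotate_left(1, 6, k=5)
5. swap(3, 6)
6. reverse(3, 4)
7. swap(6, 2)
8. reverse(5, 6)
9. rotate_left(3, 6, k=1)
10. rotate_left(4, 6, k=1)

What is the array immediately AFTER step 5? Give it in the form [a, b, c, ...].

After 1 (swap(0, 6)): [A, F, G, D, B, E, C]
After 2 (swap(6, 3)): [A, F, G, C, B, E, D]
After 3 (rotate_left(4, 6, k=2)): [A, F, G, C, D, B, E]
After 4 (rotate_left(1, 6, k=5)): [A, E, F, G, C, D, B]
After 5 (swap(3, 6)): [A, E, F, B, C, D, G]

Answer: [A, E, F, B, C, D, G]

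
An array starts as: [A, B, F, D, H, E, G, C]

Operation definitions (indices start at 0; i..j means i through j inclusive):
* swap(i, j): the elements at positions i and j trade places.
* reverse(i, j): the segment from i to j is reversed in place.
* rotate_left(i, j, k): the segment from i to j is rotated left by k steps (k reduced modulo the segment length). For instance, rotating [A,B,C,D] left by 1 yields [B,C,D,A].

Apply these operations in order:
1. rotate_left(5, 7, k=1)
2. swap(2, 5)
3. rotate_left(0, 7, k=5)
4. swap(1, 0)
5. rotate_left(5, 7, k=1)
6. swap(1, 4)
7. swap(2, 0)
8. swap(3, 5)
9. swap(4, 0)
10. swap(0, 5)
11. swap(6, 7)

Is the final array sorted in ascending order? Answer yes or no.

After 1 (rotate_left(5, 7, k=1)): [A, B, F, D, H, G, C, E]
After 2 (swap(2, 5)): [A, B, G, D, H, F, C, E]
After 3 (rotate_left(0, 7, k=5)): [F, C, E, A, B, G, D, H]
After 4 (swap(1, 0)): [C, F, E, A, B, G, D, H]
After 5 (rotate_left(5, 7, k=1)): [C, F, E, A, B, D, H, G]
After 6 (swap(1, 4)): [C, B, E, A, F, D, H, G]
After 7 (swap(2, 0)): [E, B, C, A, F, D, H, G]
After 8 (swap(3, 5)): [E, B, C, D, F, A, H, G]
After 9 (swap(4, 0)): [F, B, C, D, E, A, H, G]
After 10 (swap(0, 5)): [A, B, C, D, E, F, H, G]
After 11 (swap(6, 7)): [A, B, C, D, E, F, G, H]

Answer: yes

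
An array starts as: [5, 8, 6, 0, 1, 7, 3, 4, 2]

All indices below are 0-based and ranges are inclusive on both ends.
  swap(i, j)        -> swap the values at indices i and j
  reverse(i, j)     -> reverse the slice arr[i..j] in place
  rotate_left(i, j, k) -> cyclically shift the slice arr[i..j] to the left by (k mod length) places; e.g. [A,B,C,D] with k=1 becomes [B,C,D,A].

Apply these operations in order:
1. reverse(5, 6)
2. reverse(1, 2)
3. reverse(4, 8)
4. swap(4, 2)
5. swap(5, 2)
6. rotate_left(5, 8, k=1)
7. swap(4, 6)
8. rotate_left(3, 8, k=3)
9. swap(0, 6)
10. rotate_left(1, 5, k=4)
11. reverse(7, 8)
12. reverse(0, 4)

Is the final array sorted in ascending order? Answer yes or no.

Answer: no

Derivation:
After 1 (reverse(5, 6)): [5, 8, 6, 0, 1, 3, 7, 4, 2]
After 2 (reverse(1, 2)): [5, 6, 8, 0, 1, 3, 7, 4, 2]
After 3 (reverse(4, 8)): [5, 6, 8, 0, 2, 4, 7, 3, 1]
After 4 (swap(4, 2)): [5, 6, 2, 0, 8, 4, 7, 3, 1]
After 5 (swap(5, 2)): [5, 6, 4, 0, 8, 2, 7, 3, 1]
After 6 (rotate_left(5, 8, k=1)): [5, 6, 4, 0, 8, 7, 3, 1, 2]
After 7 (swap(4, 6)): [5, 6, 4, 0, 3, 7, 8, 1, 2]
After 8 (rotate_left(3, 8, k=3)): [5, 6, 4, 8, 1, 2, 0, 3, 7]
After 9 (swap(0, 6)): [0, 6, 4, 8, 1, 2, 5, 3, 7]
After 10 (rotate_left(1, 5, k=4)): [0, 2, 6, 4, 8, 1, 5, 3, 7]
After 11 (reverse(7, 8)): [0, 2, 6, 4, 8, 1, 5, 7, 3]
After 12 (reverse(0, 4)): [8, 4, 6, 2, 0, 1, 5, 7, 3]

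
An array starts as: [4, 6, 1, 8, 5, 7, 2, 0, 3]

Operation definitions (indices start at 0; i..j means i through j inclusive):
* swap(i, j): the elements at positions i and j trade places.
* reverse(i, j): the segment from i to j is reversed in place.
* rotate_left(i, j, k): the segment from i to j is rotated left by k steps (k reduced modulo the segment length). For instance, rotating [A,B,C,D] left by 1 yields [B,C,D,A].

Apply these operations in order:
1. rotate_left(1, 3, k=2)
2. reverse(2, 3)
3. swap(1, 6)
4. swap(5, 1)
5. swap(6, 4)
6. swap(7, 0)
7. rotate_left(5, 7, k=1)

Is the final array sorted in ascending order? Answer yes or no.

Answer: no

Derivation:
After 1 (rotate_left(1, 3, k=2)): [4, 8, 6, 1, 5, 7, 2, 0, 3]
After 2 (reverse(2, 3)): [4, 8, 1, 6, 5, 7, 2, 0, 3]
After 3 (swap(1, 6)): [4, 2, 1, 6, 5, 7, 8, 0, 3]
After 4 (swap(5, 1)): [4, 7, 1, 6, 5, 2, 8, 0, 3]
After 5 (swap(6, 4)): [4, 7, 1, 6, 8, 2, 5, 0, 3]
After 6 (swap(7, 0)): [0, 7, 1, 6, 8, 2, 5, 4, 3]
After 7 (rotate_left(5, 7, k=1)): [0, 7, 1, 6, 8, 5, 4, 2, 3]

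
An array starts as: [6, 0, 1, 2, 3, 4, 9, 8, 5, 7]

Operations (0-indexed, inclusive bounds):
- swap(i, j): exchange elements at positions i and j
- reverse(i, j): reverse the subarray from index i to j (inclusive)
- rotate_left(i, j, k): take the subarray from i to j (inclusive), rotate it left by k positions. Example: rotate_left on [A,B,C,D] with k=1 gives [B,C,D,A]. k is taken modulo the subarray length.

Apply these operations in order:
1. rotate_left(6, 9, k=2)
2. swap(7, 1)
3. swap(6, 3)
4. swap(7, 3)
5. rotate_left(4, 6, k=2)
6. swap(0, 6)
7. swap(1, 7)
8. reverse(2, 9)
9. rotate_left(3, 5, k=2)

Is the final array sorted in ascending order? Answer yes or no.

After 1 (rotate_left(6, 9, k=2)): [6, 0, 1, 2, 3, 4, 5, 7, 9, 8]
After 2 (swap(7, 1)): [6, 7, 1, 2, 3, 4, 5, 0, 9, 8]
After 3 (swap(6, 3)): [6, 7, 1, 5, 3, 4, 2, 0, 9, 8]
After 4 (swap(7, 3)): [6, 7, 1, 0, 3, 4, 2, 5, 9, 8]
After 5 (rotate_left(4, 6, k=2)): [6, 7, 1, 0, 2, 3, 4, 5, 9, 8]
After 6 (swap(0, 6)): [4, 7, 1, 0, 2, 3, 6, 5, 9, 8]
After 7 (swap(1, 7)): [4, 5, 1, 0, 2, 3, 6, 7, 9, 8]
After 8 (reverse(2, 9)): [4, 5, 8, 9, 7, 6, 3, 2, 0, 1]
After 9 (rotate_left(3, 5, k=2)): [4, 5, 8, 6, 9, 7, 3, 2, 0, 1]

Answer: no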